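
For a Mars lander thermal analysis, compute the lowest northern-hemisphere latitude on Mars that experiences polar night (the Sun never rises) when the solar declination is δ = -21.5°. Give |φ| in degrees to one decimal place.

Polar night requires cos H₀ = −tan φ tan δ ≥ 1, i.e. tan φ tan δ ≤ −1.
The boundary is |tan φ| · |tan δ| = 1, so |φ| = 90° − |δ| = 90° − 21.5° = 68.5° in the northern hemisphere.

|φ| = 68.5°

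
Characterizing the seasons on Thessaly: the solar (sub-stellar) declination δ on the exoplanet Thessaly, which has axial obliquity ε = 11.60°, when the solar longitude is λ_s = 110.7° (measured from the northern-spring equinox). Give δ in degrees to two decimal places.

δ = +10.84°

sin δ = sin ε · sin λ_s = sin 11.60° × sin 110.7° = 0.188097.
δ = arcsin(0.188097) = +10.84°.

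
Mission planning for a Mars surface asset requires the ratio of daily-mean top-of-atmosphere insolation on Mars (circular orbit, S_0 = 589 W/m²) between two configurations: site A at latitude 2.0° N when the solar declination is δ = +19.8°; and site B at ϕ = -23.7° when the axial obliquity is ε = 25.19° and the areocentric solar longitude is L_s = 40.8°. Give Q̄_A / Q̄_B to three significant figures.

— Configuration A (ϕ=+2.0°):
cos h₀ = −tan(+2.0°) tan(+19.800°) = -0.0126, h₀ = 1.5834 rad.
Bracket: h₀ sin ϕ sin δ + cos ϕ cos δ sin h₀ = 1.5834×0.03490×0.33874 + 0.99939×0.94088×0.99992 = 0.018719 + 0.940231 = 0.958950.
Q̄ = (S_0/π) × [bracket] = (589/π) × 0.958950 = 179.79 W/m².
— Configuration B (ϕ=-23.7°):
sin δ = sin 25.19° × sin 40.8° = 0.27811, so δ = +16.147°.
cos h₀ = −tan(-23.7°) tan(+16.147°) = 0.1271, h₀ = 1.4434 rad.
Bracket: h₀ sin ϕ sin δ + cos ϕ cos δ sin h₀ = 1.4434×-0.40195×0.27811 + 0.91566×0.96055×0.99189 = -0.161352 + 0.872404 = 0.711052.
Q̄ = (S_0/π) × [bracket] = (589/π) × 0.711052 = 133.31 W/m².
Ratio Q̄_A / Q̄_B = 179.79 / 133.31 = 1.349.

Q̄_A / Q̄_B ≈ 1.35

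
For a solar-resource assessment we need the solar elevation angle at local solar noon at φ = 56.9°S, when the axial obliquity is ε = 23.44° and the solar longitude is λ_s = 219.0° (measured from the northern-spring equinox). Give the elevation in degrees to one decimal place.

Solar declination: sin δ = sin ε · sin λ_s = sin 23.44° × sin 219.0° = -0.25034, so δ = -14.497°.
At local noon the hour angle is zero, so the zenith angle equals |φ − δ| = |-56.9° − (-14.497°)| = 42.403°.
Elevation = 90° − 42.403° = 47.6°.

47.6°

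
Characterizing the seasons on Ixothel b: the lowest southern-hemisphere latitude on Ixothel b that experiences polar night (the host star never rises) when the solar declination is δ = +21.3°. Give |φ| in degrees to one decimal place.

|φ| = 68.7°

Polar night requires cos H₀ = −tan φ tan δ ≥ 1, i.e. tan φ tan δ ≤ −1.
The boundary is |tan φ| · |tan δ| = 1, so |φ| = 90° − |δ| = 90° − 21.3° = 68.7° in the southern hemisphere.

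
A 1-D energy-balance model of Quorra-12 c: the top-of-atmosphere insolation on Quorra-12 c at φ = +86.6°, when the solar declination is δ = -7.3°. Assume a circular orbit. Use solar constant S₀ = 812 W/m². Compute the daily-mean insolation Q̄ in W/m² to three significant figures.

Q̄ ≈ 0.00 W/m²

cos H₀ = −tan(+86.6°) tan(-7.300°) = 2.1562 ≥ 1 ⇒ polar night, H₀ = 0 and Q̄ = 0.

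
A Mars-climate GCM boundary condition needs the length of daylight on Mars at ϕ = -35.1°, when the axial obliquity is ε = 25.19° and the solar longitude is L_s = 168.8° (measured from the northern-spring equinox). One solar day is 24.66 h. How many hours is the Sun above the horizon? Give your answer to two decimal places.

11.87 h

Solar declination: sin δ = sin ε · sin L_s = sin 25.19° × sin 168.8° = 0.08267, so δ = +4.742°.
cos h₀ = −tan ϕ · tan δ = −tan(-35.1°) × tan(+4.742°) = 0.0583, so h₀ = 1.5125 rad = 86.66°.
Daylight = 2h₀/(2π) × 24.66 h = (1.5125/π) × 24.66 = 11.87 h.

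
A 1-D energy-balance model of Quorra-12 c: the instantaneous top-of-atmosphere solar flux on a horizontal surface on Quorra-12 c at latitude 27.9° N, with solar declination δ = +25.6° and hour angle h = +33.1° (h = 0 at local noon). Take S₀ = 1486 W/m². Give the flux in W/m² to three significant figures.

cos θ_z = sin φ sin δ + cos φ cos δ cos h = 0.202186 + 0.667669 = 0.869855.
Flux = S₀ · cos θ_z = 1486 × 0.869855 = 1293 W/m².

1.29e+03 W/m²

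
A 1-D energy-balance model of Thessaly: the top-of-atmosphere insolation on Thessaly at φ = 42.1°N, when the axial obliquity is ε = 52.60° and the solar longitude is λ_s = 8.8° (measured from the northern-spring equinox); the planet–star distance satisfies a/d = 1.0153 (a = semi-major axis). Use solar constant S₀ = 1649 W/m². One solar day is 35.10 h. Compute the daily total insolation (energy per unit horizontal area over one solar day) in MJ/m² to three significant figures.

Solar declination: sin δ = sin ε · sin λ_s = sin 52.60° × sin 8.8° = 0.12153, so δ = +6.981°.
cos H₀ = −tan(+42.1°) tan(+6.981°) = -0.1106, H₀ = 1.6817 rad.
Bracket: H₀ sin φ sin δ + cos φ cos δ sin H₀ = 1.6817×0.67043×0.12153 + 0.74198×0.99259×0.99386 = 0.137020 + 0.731960 = 0.868980.
Inverse-square distance factor (a/d)² = 1.0153² = 1.030834.
Q̄ = (S₀/π) × 1.030834 × [bracket] = (1649/π) × 1.030834 × 0.868980 = 470.19 W/m².
Daily total = Q̄ × 35.10 h × 3600 s/h = 470.19 × 35.10 × 3600 / 10⁶ = 59.41 MJ/m².

59.4 MJ/m²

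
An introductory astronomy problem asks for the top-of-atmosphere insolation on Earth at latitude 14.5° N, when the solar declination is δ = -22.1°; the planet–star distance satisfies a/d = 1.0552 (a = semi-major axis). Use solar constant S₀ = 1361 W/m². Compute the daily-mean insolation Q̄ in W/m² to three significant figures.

cos H₀ = −tan(+14.5°) tan(-22.100°) = 0.1050, H₀ = 1.4656 rad.
Bracket: H₀ sin φ sin δ + cos φ cos δ sin H₀ = 1.4656×0.25038×-0.37622 + 0.96815×0.92653×0.99447 = -0.138057 + 0.892059 = 0.754002.
Inverse-square distance factor (a/d)² = 1.0552² = 1.113447.
Q̄ = (S₀/π) × 1.113447 × [bracket] = (1361/π) × 1.113447 × 0.754002 = 363.7 W/m².

Q̄ ≈ 364 W/m²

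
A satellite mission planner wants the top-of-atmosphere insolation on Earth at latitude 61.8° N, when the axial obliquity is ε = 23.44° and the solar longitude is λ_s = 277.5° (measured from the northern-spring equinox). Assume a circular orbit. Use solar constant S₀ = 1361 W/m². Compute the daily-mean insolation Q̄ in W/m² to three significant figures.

Q̄ ≈ 16.0 W/m²

Solar declination: sin δ = sin ε · sin λ_s = sin 23.44° × sin 277.5° = -0.39439, so δ = -23.228°.
cos H₀ = −tan(+61.8°) tan(-23.228°) = 0.8004, H₀ = 0.6428 rad.
Bracket: H₀ sin φ sin δ + cos φ cos δ sin H₀ = 0.6428×0.88130×-0.39439 + 0.47255×0.91895×0.59946 = -0.223422 + 0.260315 = 0.036893.
Q̄ = (S₀/π) × [bracket] = (1361/π) × 0.036893 = 15.98 W/m².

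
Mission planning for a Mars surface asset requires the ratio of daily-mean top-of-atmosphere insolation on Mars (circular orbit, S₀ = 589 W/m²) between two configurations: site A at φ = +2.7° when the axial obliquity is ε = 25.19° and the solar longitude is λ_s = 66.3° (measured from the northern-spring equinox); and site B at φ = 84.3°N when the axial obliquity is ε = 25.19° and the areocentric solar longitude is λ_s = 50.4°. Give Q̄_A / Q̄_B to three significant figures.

— Configuration A (φ=+2.7°):
Solar declination: sin δ = sin ε · sin λ_s = sin 25.19° × sin 66.3° = 0.38973, so δ = +22.937°.
cos H₀ = −tan(+2.7°) tan(+22.937°) = -0.0200, H₀ = 1.5908 rad.
Bracket: H₀ sin φ sin δ + cos φ cos δ sin H₀ = 1.5908×0.04711×0.38973 + 0.99889×0.92093×0.99980 = 0.029207 + 0.919724 = 0.948931.
Q̄ = (S₀/π) × [bracket] = (589/π) × 0.948931 = 177.91 W/m².
— Configuration B (φ=+84.3°):
sin δ = sin 25.19° × sin 50.4° = 0.32795, so δ = +19.144°.
cos H₀ = −tan(+84.3°) tan(+19.144°) = -3.4779 ≤ −1 ⇒ polar day, H₀ = π.
Bracket: H₀ sin φ sin δ + cos φ cos δ sin H₀ = 3.1416×0.99506×0.32795 + 0.09932×0.94470×0.00000 = 1.025198 + 0.000000 = 1.025198.
Q̄ = (S₀/π) × [bracket] = (589/π) × 1.025198 = 192.21 W/m².
Ratio Q̄_A / Q̄_B = 177.91 / 192.21 = 0.9256.

Q̄_A / Q̄_B ≈ 0.926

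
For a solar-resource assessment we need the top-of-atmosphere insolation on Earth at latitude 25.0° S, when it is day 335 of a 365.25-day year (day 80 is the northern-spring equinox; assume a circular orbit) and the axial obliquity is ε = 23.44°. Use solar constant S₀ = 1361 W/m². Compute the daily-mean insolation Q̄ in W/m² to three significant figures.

Solar longitude: λ_s = 360° × (335 − 80)/365.25 = 251.335°.
sin δ = sin 23.44° × sin 251.335° = -0.37687, so δ = -22.140°.
cos H₀ = −tan(-25.0°) tan(-22.140°) = -0.1897, H₀ = 1.7617 rad.
Bracket: H₀ sin φ sin δ + cos φ cos δ sin H₀ = 1.7617×-0.42262×-0.37687 + 0.90631×0.92627×0.98184 = 0.280591 + 0.824243 = 1.104834.
Q̄ = (S₀/π) × [bracket] = (1361/π) × 1.104834 = 478.6 W/m².

Q̄ ≈ 479 W/m²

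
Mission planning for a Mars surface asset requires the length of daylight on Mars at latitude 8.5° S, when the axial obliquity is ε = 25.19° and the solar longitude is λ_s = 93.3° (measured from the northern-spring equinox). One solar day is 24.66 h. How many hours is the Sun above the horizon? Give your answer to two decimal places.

Solar declination: sin δ = sin ε · sin λ_s = sin 25.19° × sin 93.3° = 0.42492, so δ = +25.145°.
cos H₀ = −tan φ · tan δ = −tan(-8.5°) × tan(+25.145°) = 0.0702, so H₀ = 1.5006 rad = 85.98°.
Daylight = 2H₀/(2π) × 24.66 h = (1.5006/π) × 24.66 = 11.78 h.

11.78 h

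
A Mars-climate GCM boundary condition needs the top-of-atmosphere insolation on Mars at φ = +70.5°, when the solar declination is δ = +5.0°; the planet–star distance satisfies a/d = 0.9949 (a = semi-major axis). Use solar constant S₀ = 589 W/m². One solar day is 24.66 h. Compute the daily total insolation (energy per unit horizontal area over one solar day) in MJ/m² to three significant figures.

7.77 MJ/m²

cos H₀ = −tan(+70.5°) tan(+5.000°) = -0.2471, H₀ = 1.8204 rad.
Bracket: H₀ sin φ sin δ + cos φ cos δ sin H₀ = 1.8204×0.94264×0.08716 + 0.33381×0.99619×0.96900 = 0.149565 + 0.322230 = 0.471795.
Inverse-square distance factor (a/d)² = 0.9949² = 0.989826.
Q̄ = (S₀/π) × 0.989826 × [bracket] = (589/π) × 0.989826 × 0.471795 = 87.554 W/m².
Daily total = Q̄ × 24.66 h × 3600 s/h = 87.554 × 24.66 × 3600 / 10⁶ = 7.773 MJ/m².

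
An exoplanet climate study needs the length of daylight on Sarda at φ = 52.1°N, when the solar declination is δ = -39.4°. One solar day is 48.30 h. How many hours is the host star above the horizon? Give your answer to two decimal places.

cos H₀ = −tan φ · tan δ = 1.0551 ≥ 1, so the host star never rises (polar night) and H₀ = 0.
Daylight = 2H₀/(2π) × 48.30 h = (0.0000/π) × 48.30 = 0.00 h.

0.00 h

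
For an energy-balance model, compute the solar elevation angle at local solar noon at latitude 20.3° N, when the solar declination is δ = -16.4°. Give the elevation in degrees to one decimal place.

At local noon the hour angle is zero, so the zenith angle equals |φ − δ| = |+20.3° − (-16.400°)| = 36.700°.
Elevation = 90° − 36.700° = 53.3°.

53.3°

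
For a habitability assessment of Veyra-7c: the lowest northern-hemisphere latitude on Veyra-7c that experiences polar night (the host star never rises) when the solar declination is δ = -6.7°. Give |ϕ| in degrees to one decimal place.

|ϕ| = 83.3°

Polar night requires cos h₀ = −tan ϕ tan δ ≥ 1, i.e. tan ϕ tan δ ≤ −1.
The boundary is |tan ϕ| · |tan δ| = 1, so |ϕ| = 90° − |δ| = 90° − 6.7° = 83.3° in the northern hemisphere.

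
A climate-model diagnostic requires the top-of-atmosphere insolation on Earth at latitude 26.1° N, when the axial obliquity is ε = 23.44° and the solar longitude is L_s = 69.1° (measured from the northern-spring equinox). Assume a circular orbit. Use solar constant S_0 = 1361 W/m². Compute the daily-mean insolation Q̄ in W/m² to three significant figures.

Solar declination: sin δ = sin ε · sin L_s = sin 23.44° × sin 69.1° = 0.37162, so δ = +21.815°.
cos h₀ = −tan(+26.1°) tan(+21.815°) = -0.1961, h₀ = 1.7682 rad.
Bracket: h₀ sin ϕ sin δ + cos ϕ cos δ sin h₀ = 1.7682×0.43994×0.37162 + 0.89803×0.92839×0.98058 = 0.289084 + 0.817531 = 1.106615.
Q̄ = (S_0/π) × [bracket] = (1361/π) × 1.106615 = 479.4 W/m².

Q̄ ≈ 479 W/m²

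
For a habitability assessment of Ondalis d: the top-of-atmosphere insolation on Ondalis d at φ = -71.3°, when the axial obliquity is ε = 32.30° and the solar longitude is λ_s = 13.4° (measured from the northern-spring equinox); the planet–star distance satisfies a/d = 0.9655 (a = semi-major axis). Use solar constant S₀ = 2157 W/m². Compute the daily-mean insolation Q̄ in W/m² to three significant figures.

Q̄ ≈ 99.7 W/m²

Solar declination: sin δ = sin ε · sin λ_s = sin 32.30° × sin 13.4° = 0.12384, so δ = +7.113°.
cos H₀ = −tan(-71.3°) tan(+7.113°) = 0.3687, H₀ = 1.1932 rad.
Bracket: H₀ sin φ sin δ + cos φ cos δ sin H₀ = 1.1932×-0.94721×0.12384 + 0.32061×0.99230×0.92955 = -0.139965 + 0.295728 = 0.155763.
Inverse-square distance factor (a/d)² = 0.9655² = 0.932190.
Q̄ = (S₀/π) × 0.932190 × [bracket] = (2157/π) × 0.932190 × 0.155763 = 99.69 W/m².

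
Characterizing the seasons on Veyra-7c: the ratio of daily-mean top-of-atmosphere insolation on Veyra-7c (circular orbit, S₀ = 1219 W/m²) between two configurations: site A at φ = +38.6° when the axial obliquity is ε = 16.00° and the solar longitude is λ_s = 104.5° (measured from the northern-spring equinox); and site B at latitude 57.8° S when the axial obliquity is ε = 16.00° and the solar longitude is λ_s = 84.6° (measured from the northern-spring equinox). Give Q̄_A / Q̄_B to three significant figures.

— Configuration A (φ=+38.6°):
Solar declination: sin δ = sin ε · sin λ_s = sin 16.00° × sin 104.5° = 0.26686, so δ = +15.477°.
cos H₀ = −tan(+38.6°) tan(+15.477°) = -0.2210, H₀ = 1.7937 rad.
Bracket: H₀ sin φ sin δ + cos φ cos δ sin H₀ = 1.7937×0.62388×0.26686 + 0.78152×0.96374×0.97526 = 0.298631 + 0.734548 = 1.033179.
Q̄ = (S₀/π) × [bracket] = (1219/π) × 1.033179 = 400.89 W/m².
— Configuration B (φ=-57.8°):
Solar declination: sin δ = sin ε · sin λ_s = sin 16.00° × sin 84.6° = 0.27441, so δ = +15.927°.
cos H₀ = −tan(-57.8°) tan(+15.927°) = 0.4532, H₀ = 1.1005 rad.
Bracket: H₀ sin φ sin δ + cos φ cos δ sin H₀ = 1.1005×-0.84619×0.27441 + 0.53288×0.96161×0.89143 = -0.255539 + 0.456789 = 0.201250.
Q̄ = (S₀/π) × [bracket] = (1219/π) × 0.201250 = 78.089 W/m².
Ratio Q̄_A / Q̄_B = 400.89 / 78.089 = 5.134.

Q̄_A / Q̄_B ≈ 5.13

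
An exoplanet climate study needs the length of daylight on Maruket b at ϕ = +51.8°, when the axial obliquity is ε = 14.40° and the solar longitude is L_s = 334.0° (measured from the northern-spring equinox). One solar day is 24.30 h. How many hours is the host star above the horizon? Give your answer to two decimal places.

Solar declination: sin δ = sin ε · sin L_s = sin 14.40° × sin 334.0° = -0.10902, so δ = -6.259°.
cos h₀ = −tan ϕ · tan δ = −tan(+51.8°) × tan(-6.259°) = 0.1394, so h₀ = 1.4310 rad = 81.99°.
Daylight = 2h₀/(2π) × 24.30 h = (1.4310/π) × 24.30 = 11.07 h.

11.07 h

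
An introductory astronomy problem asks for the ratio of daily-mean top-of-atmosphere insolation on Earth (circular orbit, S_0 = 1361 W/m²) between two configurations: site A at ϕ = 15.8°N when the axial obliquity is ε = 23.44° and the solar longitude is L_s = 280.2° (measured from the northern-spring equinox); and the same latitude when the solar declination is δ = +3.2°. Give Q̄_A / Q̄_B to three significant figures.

Q̄_A / Q̄_B ≈ 0.736

— Configuration A (ϕ=+15.8°):
Solar declination: sin δ = sin ε · sin L_s = sin 23.44° × sin 280.2° = -0.39150, so δ = -23.048°.
cos h₀ = −tan(+15.8°) tan(-23.048°) = 0.1204, h₀ = 1.4501 rad.
Bracket: h₀ sin ϕ sin δ + cos ϕ cos δ sin h₀ = 1.4501×0.27228×-0.39150 + 0.96222×0.92018×0.99273 = -0.154577 + 0.878979 = 0.724402.
Q̄ = (S_0/π) × [bracket] = (1361/π) × 0.724402 = 313.83 W/m².
— Configuration B (ϕ=+15.8°):
cos h₀ = −tan(+15.8°) tan(+3.200°) = -0.0158, h₀ = 1.5866 rad.
Bracket: h₀ sin ϕ sin δ + cos ϕ cos δ sin h₀ = 1.5866×0.27228×0.05582 + 0.96222×0.99844×0.99987 = 0.024114 + 0.960594 = 0.984708.
Q̄ = (S_0/π) × [bracket] = (1361/π) × 0.984708 = 426.59 W/m².
Ratio Q̄_A / Q̄_B = 313.83 / 426.59 = 0.7357.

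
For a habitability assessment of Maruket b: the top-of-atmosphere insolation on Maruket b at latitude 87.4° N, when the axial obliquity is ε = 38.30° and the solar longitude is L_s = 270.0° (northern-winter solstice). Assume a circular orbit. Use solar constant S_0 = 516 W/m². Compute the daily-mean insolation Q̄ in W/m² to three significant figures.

Solar declination: sin δ = sin ε · sin L_s = sin 38.30° × sin 270.0° = -0.61978, so δ = -38.300°.
cos h₀ = −tan(+87.4°) tan(-38.300°) = 17.3917 ≥ 1 ⇒ polar night, h₀ = 0 and Q̄ = 0.

Q̄ ≈ 0.00 W/m²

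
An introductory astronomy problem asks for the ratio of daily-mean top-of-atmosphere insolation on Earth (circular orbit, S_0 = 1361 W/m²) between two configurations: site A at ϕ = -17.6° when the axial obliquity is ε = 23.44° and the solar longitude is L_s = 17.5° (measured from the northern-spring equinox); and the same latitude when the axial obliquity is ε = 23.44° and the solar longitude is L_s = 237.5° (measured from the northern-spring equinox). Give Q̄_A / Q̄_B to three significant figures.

— Configuration A (ϕ=-17.6°):
Solar declination: sin δ = sin ε · sin L_s = sin 23.44° × sin 17.5° = 0.11962, so δ = +6.870°.
cos h₀ = −tan(-17.6°) tan(+6.870°) = 0.0382, h₀ = 1.5326 rad.
Bracket: h₀ sin ϕ sin δ + cos ϕ cos δ sin h₀ = 1.5326×-0.30237×0.11962 + 0.95319×0.99282×0.99927 = -0.055433 + 0.945655 = 0.890222.
Q̄ = (S_0/π) × [bracket] = (1361/π) × 0.890222 = 385.66 W/m².
— Configuration B (ϕ=-17.6°):
Solar declination: sin δ = sin ε · sin L_s = sin 23.44° × sin 237.5° = -0.33549, so δ = -19.602°.
cos h₀ = −tan(-17.6°) tan(-19.602°) = -0.1130, h₀ = 1.6840 rad.
Bracket: h₀ sin ϕ sin δ + cos ϕ cos δ sin h₀ = 1.6840×-0.30237×-0.33549 + 0.95319×0.94204×0.99360 = 0.170829 + 0.892196 = 1.063025.
Q̄ = (S_0/π) × [bracket] = (1361/π) × 1.063025 = 460.52 W/m².
Ratio Q̄_A / Q̄_B = 385.66 / 460.52 = 0.8374.

Q̄_A / Q̄_B ≈ 0.837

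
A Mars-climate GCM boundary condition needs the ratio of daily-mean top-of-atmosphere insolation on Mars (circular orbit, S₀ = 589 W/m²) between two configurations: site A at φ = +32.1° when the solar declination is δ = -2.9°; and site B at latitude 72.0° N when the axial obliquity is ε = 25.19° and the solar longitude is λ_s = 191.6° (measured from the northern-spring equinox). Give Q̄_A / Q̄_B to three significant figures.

Q̄_A / Q̄_B ≈ 4.21

— Configuration A (φ=+32.1°):
cos H₀ = −tan(+32.1°) tan(-2.900°) = 0.0318, H₀ = 1.5390 rad.
Bracket: H₀ sin φ sin δ + cos φ cos δ sin H₀ = 1.5390×0.53140×-0.05059 + 0.84712×0.99872×0.99949 = -0.041374 + 0.845604 = 0.804230.
Q̄ = (S₀/π) × [bracket] = (589/π) × 0.804230 = 150.78 W/m².
— Configuration B (φ=+72.0°):
Solar declination: sin δ = sin ε · sin λ_s = sin 25.19° × sin 191.6° = -0.08558, so δ = -4.910°.
cos H₀ = −tan(+72.0°) tan(-4.910°) = 0.2644, H₀ = 1.3032 rad.
Bracket: H₀ sin φ sin δ + cos φ cos δ sin H₀ = 1.3032×0.95106×-0.08558 + 0.30902×0.99633×0.96442 = -0.106070 + 0.296931 = 0.190861.
Q̄ = (S₀/π) × [bracket] = (589/π) × 0.190861 = 35.783 W/m².
Ratio Q̄_A / Q̄_B = 150.78 / 35.783 = 4.214.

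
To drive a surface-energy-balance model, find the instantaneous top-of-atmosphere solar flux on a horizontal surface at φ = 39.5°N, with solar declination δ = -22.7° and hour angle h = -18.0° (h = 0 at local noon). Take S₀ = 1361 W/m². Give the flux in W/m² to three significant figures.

587 W/m²

cos θ_z = sin φ sin δ + cos φ cos δ cos h = -0.245466 + 0.677012 = 0.431546.
Flux = S₀ · cos θ_z = 1361 × 0.431546 = 587.3 W/m².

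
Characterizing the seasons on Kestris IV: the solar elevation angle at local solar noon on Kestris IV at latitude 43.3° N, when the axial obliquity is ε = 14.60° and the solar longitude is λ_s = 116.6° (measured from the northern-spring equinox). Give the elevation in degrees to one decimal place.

59.7°

Solar declination: sin δ = sin ε · sin λ_s = sin 14.60° × sin 116.6° = 0.22539, so δ = +13.026°.
At local noon the hour angle is zero, so the zenith angle equals |φ − δ| = |+43.3° − (+13.026°)| = 30.274°.
Elevation = 90° − 30.274° = 59.7°.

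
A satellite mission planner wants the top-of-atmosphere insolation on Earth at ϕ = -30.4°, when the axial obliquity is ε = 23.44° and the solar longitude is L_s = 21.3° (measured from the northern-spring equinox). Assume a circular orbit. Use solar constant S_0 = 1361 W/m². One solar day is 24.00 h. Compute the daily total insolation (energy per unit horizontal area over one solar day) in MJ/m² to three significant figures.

27.8 MJ/m²

Solar declination: sin δ = sin ε · sin L_s = sin 23.44° × sin 21.3° = 0.14450, so δ = +8.308°.
cos h₀ = −tan(-30.4°) tan(+8.308°) = 0.0857, h₀ = 1.4850 rad.
Bracket: h₀ sin ϕ sin δ + cos ϕ cos δ sin h₀ = 1.4850×-0.50603×0.14450 + 0.86251×0.98951×0.99632 = -0.108585 + 0.850322 = 0.741737.
Q̄ = (S_0/π) × [bracket] = (1361/π) × 0.741737 = 321.34 W/m².
Daily total = Q̄ × 24.00 h × 3600 s/h = 321.34 × 24.00 × 3600 / 10⁶ = 27.76 MJ/m².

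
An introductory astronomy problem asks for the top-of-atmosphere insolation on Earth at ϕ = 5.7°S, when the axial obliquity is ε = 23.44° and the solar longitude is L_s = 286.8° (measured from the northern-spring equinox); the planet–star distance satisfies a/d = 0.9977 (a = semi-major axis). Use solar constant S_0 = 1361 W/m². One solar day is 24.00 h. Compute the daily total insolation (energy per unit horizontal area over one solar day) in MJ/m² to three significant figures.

Solar declination: sin δ = sin ε · sin L_s = sin 23.44° × sin 286.8° = -0.38081, so δ = -22.384°.
cos h₀ = −tan(-5.7°) tan(-22.384°) = -0.0411, h₀ = 1.6119 rad.
Bracket: h₀ sin ϕ sin δ + cos ϕ cos δ sin h₀ = 1.6119×-0.09932×-0.38081 + 0.99506×0.92465×0.99915 = 0.060965 + 0.919300 = 0.980265.
Inverse-square distance factor (a/d)² = 0.9977² = 0.995405.
Q̄ = (S_0/π) × 0.995405 × [bracket] = (1361/π) × 0.995405 × 0.980265 = 422.72 W/m².
Daily total = Q̄ × 24.00 h × 3600 s/h = 422.72 × 24.00 × 3600 / 10⁶ = 36.52 MJ/m².

36.5 MJ/m²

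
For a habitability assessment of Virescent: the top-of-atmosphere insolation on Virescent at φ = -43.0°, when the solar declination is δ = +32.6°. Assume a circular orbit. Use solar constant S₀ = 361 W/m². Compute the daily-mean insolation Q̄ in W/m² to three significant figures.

Q̄ ≈ 17.5 W/m²

cos H₀ = −tan(-43.0°) tan(+32.600°) = 0.5964, H₀ = 0.9318 rad.
Bracket: H₀ sin φ sin δ + cos φ cos δ sin H₀ = 0.9318×-0.68200×0.53877 + 0.73135×0.84245×0.80271 = -0.342382 + 0.494570 = 0.152188.
Q̄ = (S₀/π) × [bracket] = (361/π) × 0.152188 = 17.49 W/m².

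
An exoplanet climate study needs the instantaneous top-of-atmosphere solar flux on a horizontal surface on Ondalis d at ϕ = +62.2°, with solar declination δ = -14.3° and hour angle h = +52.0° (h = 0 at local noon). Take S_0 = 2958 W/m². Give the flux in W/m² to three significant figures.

177 W/m²

cos θ_z = sin ϕ sin δ + cos ϕ cos δ cos h = -0.218491 + 0.278240 = 0.059749.
Flux = S_0 · cos θ_z = 2958 × 0.059749 = 176.7 W/m².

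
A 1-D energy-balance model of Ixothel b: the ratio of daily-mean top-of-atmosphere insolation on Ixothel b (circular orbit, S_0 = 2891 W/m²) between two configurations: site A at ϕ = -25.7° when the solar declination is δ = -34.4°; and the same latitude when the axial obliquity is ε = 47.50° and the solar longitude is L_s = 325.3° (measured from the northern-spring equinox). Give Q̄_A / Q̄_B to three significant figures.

Q̄_A / Q̄_B ≈ 1.04

— Configuration A (ϕ=-25.7°):
cos h₀ = −tan(-25.7°) tan(-34.400°) = -0.3295, h₀ = 1.9066 rad.
Bracket: h₀ sin ϕ sin δ + cos ϕ cos δ sin h₀ = 1.9066×-0.43366×-0.56497 + 0.90108×0.82511×0.94414 = 0.467126 + 0.701959 = 1.169085.
Q̄ = (S_0/π) × [bracket] = (2891/π) × 1.169085 = 1075.8 W/m².
— Configuration B (ϕ=-25.7°):
Solar declination: sin δ = sin ε · sin L_s = sin 47.50° × sin 325.3° = -0.41972, so δ = -24.817°.
cos h₀ = −tan(-25.7°) tan(-24.817°) = -0.2225, h₀ = 1.7952 rad.
Bracket: h₀ sin ϕ sin δ + cos ϕ cos δ sin h₀ = 1.7952×-0.43366×-0.41972 + 0.90108×0.90766×0.97492 = 0.326755 + 0.797362 = 1.124117.
Q̄ = (S_0/π) × [bracket] = (2891/π) × 1.124117 = 1034.5 W/m².
Ratio Q̄_A / Q̄_B = 1075.8 / 1034.5 = 1.040.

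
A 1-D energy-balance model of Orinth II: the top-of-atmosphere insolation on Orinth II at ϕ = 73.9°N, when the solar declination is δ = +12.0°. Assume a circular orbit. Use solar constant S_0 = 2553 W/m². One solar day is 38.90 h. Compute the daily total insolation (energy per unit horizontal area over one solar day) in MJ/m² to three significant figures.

cos h₀ = −tan(+73.9°) tan(+12.000°) = -0.7364, h₀ = 2.3986 rad.
Bracket: h₀ sin ϕ sin δ + cos ϕ cos δ sin h₀ = 2.3986×0.96078×0.20791 + 0.27731×0.97815×0.67653 = 0.479134 + 0.183509 = 0.662643.
Q̄ = (S_0/π) × [bracket] = (2553/π) × 0.662643 = 538.49 W/m².
Daily total = Q̄ × 38.90 h × 3600 s/h = 538.49 × 38.90 × 3600 / 10⁶ = 75.41 MJ/m².

75.4 MJ/m²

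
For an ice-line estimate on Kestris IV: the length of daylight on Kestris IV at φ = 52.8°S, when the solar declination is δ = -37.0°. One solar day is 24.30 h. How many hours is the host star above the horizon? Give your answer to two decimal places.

23.37 h

cos H₀ = −tan φ · tan δ = −tan(-52.8°) × tan(-37.000°) = -0.9928, so H₀ = 3.0213 rad = 173.11°.
Daylight = 2H₀/(2π) × 24.30 h = (3.0213/π) × 24.30 = 23.37 h.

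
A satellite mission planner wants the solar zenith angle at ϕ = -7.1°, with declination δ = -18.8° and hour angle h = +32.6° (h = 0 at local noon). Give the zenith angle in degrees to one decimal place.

cos θ_z = sin ϕ sin δ + cos ϕ cos δ cos h = 0.039833 + 0.791392 = 0.831225.
θ_z = arccos(0.831225) = 33.8°.

θ_z = 33.8°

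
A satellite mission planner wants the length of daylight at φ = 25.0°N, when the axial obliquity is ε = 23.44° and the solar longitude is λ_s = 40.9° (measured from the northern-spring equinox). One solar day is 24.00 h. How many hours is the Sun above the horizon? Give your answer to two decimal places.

Solar declination: sin δ = sin ε · sin λ_s = sin 23.44° × sin 40.9° = 0.26045, so δ = +15.097°.
cos H₀ = −tan φ · tan δ = −tan(+25.0°) × tan(+15.097°) = -0.1258, so H₀ = 1.6969 rad = 97.23°.
Daylight = 2H₀/(2π) × 24.00 h = (1.6969/π) × 24.00 = 12.96 h.

12.96 h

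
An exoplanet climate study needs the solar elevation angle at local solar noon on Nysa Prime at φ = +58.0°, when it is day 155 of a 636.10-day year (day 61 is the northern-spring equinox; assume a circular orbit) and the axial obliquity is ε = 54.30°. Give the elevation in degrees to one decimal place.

Solar longitude: λ_s = 360° × (155 − 61)/636.10 = 53.199°.
sin δ = sin 54.30° × sin 53.199° = 0.65025, so δ = +40.561°.
At local noon the hour angle is zero, so the zenith angle equals |φ − δ| = |+58.0° − (+40.561°)| = 17.439°.
Elevation = 90° − 17.439° = 72.6°.

72.6°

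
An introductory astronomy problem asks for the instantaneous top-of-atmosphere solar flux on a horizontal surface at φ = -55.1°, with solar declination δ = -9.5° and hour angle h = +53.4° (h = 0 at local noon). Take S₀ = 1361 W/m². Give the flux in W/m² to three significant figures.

cos θ_z = sin φ sin δ + cos φ cos δ cos h = 0.135364 + 0.336449 = 0.471813.
Flux = S₀ · cos θ_z = 1361 × 0.471813 = 642.1 W/m².

642 W/m²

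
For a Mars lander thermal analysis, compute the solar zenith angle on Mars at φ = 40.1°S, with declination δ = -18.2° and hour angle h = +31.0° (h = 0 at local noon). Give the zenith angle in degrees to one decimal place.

cos θ_z = sin φ sin δ + cos φ cos δ cos h = 0.201182 + 0.622864 = 0.824046.
θ_z = arccos(0.824046) = 34.5°.

θ_z = 34.5°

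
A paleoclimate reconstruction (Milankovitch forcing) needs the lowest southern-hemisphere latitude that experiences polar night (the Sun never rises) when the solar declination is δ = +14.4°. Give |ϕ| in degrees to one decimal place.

Polar night requires cos h₀ = −tan ϕ tan δ ≥ 1, i.e. tan ϕ tan δ ≤ −1.
The boundary is |tan ϕ| · |tan δ| = 1, so |ϕ| = 90° − |δ| = 90° − 14.4° = 75.6° in the southern hemisphere.

|ϕ| = 75.6°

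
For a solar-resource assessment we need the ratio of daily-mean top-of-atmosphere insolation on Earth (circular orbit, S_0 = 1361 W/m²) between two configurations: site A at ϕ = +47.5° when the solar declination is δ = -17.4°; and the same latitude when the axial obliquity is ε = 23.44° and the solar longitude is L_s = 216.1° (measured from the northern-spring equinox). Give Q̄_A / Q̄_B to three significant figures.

— Configuration A (ϕ=+47.5°):
cos h₀ = −tan(+47.5°) tan(-17.400°) = 0.3420, h₀ = 1.2218 rad.
Bracket: h₀ sin ϕ sin δ + cos ϕ cos δ sin h₀ = 1.2218×0.73728×-0.29904 + 0.67559×0.95424×0.93970 = -0.269378 + 0.605801 = 0.336423.
Q̄ = (S_0/π) × [bracket] = (1361/π) × 0.336423 = 145.75 W/m².
— Configuration B (ϕ=+47.5°):
Solar declination: sin δ = sin ε · sin L_s = sin 23.44° × sin 216.1° = -0.23438, so δ = -13.555°.
cos h₀ = −tan(+47.5°) tan(-13.555°) = 0.2631, h₀ = 1.3046 rad.
Bracket: h₀ sin ϕ sin δ + cos ϕ cos δ sin h₀ = 1.3046×0.73728×-0.23438 + 0.67559×0.97215×0.96477 = -0.225440 + 0.633637 = 0.408197.
Q̄ = (S_0/π) × [bracket] = (1361/π) × 0.408197 = 176.84 W/m².
Ratio Q̄_A / Q̄_B = 145.75 / 176.84 = 0.8242.

Q̄_A / Q̄_B ≈ 0.824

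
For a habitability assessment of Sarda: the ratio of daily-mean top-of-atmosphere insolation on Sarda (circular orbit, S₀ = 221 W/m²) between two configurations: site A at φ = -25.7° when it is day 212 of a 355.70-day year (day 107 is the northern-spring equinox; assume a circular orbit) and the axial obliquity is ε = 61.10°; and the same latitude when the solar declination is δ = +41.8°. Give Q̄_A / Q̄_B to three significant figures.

Q̄_A / Q̄_B ≈ 0.212

— Configuration A (φ=-25.7°):
Solar longitude: λ_s = 360° × (212 − 107)/355.70 = 106.269°.
sin δ = sin 61.10° × sin 106.269° = 0.84041, so δ = +57.183°.
cos H₀ = −tan(-25.7°) tan(+57.183°) = 0.7463, H₀ = 0.7283 rad.
Bracket: H₀ sin φ sin δ + cos φ cos δ sin H₀ = 0.7283×-0.43366×0.84041 + 0.90108×0.54196×0.66561 = -0.265431 + 0.325050 = 0.059619.
Q̄ = (S₀/π) × [bracket] = (221/π) × 0.059619 = 4.1940 W/m².
— Configuration B (φ=-25.7°):
cos H₀ = −tan(-25.7°) tan(+41.800°) = 0.4303, H₀ = 1.1260 rad.
Bracket: H₀ sin φ sin δ + cos φ cos δ sin H₀ = 1.1260×-0.43366×0.66653 + 0.90108×0.74548×0.90268 = -0.325467 + 0.606364 = 0.280897.
Q̄ = (S₀/π) × [bracket] = (221/π) × 0.280897 = 19.760 W/m².
Ratio Q̄_A / Q̄_B = 4.1940 / 19.760 = 0.2122.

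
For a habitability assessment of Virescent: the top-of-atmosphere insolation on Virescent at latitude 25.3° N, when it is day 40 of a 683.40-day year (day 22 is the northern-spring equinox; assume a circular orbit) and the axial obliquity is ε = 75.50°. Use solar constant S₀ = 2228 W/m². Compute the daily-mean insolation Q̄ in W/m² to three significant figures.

Solar longitude: λ_s = 360° × (40 − 22)/683.40 = 9.482°.
sin δ = sin 75.50° × sin 9.482° = 0.15949, so δ = +9.177°.
cos H₀ = −tan(+25.3°) tan(+9.177°) = -0.0764, H₀ = 1.6472 rad.
Bracket: H₀ sin φ sin δ + cos φ cos δ sin H₀ = 1.6472×0.42736×0.15949 + 0.90408×0.98720×0.99708 = 0.112273 + 0.889902 = 1.002175.
Q̄ = (S₀/π) × [bracket] = (2228/π) × 1.002175 = 710.7 W/m².

Q̄ ≈ 711 W/m²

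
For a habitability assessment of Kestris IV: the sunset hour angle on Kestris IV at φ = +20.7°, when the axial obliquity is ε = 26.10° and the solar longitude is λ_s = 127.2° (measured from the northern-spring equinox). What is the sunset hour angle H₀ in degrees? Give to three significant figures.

Solar declination: sin δ = sin ε · sin λ_s = sin 26.10° × sin 127.2° = 0.35042, so δ = +20.513°.
cos H₀ = −tan φ · tan δ = −tan(+20.7°) × tan(+20.513°) = -0.1414, so H₀ = 1.7127 rad = 98.13°.

H₀ = 98.1°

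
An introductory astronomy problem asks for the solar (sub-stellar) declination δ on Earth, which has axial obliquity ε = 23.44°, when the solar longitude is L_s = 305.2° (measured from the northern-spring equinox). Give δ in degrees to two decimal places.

sin δ = sin ε · sin L_s = sin 23.44° × sin 305.2° = -0.325051.
δ = arcsin(-0.325051) = -18.97°.

δ = -18.97°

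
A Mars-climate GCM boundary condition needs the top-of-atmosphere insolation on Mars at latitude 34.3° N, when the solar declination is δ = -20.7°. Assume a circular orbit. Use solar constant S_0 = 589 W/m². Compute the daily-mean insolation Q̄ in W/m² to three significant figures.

cos h₀ = −tan(+34.3°) tan(-20.700°) = 0.2578, h₀ = 1.3101 rad.
Bracket: h₀ sin ϕ sin δ + cos ϕ cos δ sin h₀ = 1.3101×0.56353×-0.35347 + 0.82610×0.93544×0.96621 = -0.260960 + 0.746655 = 0.485695.
Q̄ = (S_0/π) × [bracket] = (589/π) × 0.485695 = 91.06 W/m².

Q̄ ≈ 91.1 W/m²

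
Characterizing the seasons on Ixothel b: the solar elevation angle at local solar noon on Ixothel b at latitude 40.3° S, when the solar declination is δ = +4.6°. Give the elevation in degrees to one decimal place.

45.1°

At local noon the hour angle is zero, so the zenith angle equals |ϕ − δ| = |-40.3° − (+4.600°)| = 44.900°.
Elevation = 90° − 44.900° = 45.1°.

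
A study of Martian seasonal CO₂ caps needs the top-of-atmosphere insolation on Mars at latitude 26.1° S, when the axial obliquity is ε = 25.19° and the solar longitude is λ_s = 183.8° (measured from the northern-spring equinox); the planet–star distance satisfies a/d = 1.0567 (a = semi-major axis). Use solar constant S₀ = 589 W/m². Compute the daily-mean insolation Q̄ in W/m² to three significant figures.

Q̄ ≈ 192 W/m²

Solar declination: sin δ = sin ε · sin λ_s = sin 25.19° × sin 183.8° = -0.02821, so δ = -1.616°.
cos H₀ = −tan(-26.1°) tan(-1.616°) = -0.0138, H₀ = 1.5846 rad.
Bracket: H₀ sin φ sin δ + cos φ cos δ sin H₀ = 1.5846×-0.43994×-0.02821 + 0.89803×0.99960×0.99990 = 0.019666 + 0.897581 = 0.917247.
Inverse-square distance factor (a/d)² = 1.0567² = 1.116615.
Q̄ = (S₀/π) × 1.116615 × [bracket] = (589/π) × 1.116615 × 0.917247 = 192.0 W/m².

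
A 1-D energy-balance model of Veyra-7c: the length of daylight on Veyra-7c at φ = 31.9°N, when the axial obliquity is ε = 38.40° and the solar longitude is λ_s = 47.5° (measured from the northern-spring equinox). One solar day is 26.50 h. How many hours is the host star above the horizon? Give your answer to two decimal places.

Solar declination: sin δ = sin ε · sin λ_s = sin 38.40° × sin 47.5° = 0.45796, so δ = +27.255°.
cos H₀ = −tan φ · tan δ = −tan(+31.9°) × tan(+27.255°) = -0.3207, so H₀ = 1.8972 rad = 108.70°.
Daylight = 2H₀/(2π) × 26.50 h = (1.8972/π) × 26.50 = 16.00 h.

16.00 h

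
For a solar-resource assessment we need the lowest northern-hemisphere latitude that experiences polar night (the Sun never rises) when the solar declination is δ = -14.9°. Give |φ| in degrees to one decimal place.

Polar night requires cos H₀ = −tan φ tan δ ≥ 1, i.e. tan φ tan δ ≤ −1.
The boundary is |tan φ| · |tan δ| = 1, so |φ| = 90° − |δ| = 90° − 14.9° = 75.1° in the northern hemisphere.

|φ| = 75.1°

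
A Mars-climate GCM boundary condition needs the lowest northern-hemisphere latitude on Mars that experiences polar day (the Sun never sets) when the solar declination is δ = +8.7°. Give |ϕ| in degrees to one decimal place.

|ϕ| = 81.3°

Polar day requires cos h₀ = −tan ϕ tan δ ≤ −1, i.e. tan ϕ tan δ ≥ 1.
The boundary is |tan ϕ| · |tan δ| = 1, so |ϕ| = 90° − |δ| = 90° − 8.7° = 81.3° in the northern hemisphere.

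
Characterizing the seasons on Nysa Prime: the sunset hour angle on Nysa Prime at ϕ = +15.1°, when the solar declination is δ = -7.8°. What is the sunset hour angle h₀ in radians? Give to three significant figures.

cos h₀ = −tan ϕ · tan δ = −tan(+15.1°) × tan(-7.800°) = 0.0370, so h₀ = 1.5338 rad = 87.88°.

h₀ = 1.53 rad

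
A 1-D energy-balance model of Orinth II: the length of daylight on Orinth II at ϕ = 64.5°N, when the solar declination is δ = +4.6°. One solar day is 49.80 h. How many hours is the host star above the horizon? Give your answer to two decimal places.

27.59 h

cos h₀ = −tan ϕ · tan δ = −tan(+64.5°) × tan(+4.600°) = -0.1687, so h₀ = 1.7403 rad = 99.71°.
Daylight = 2h₀/(2π) × 49.80 h = (1.7403/π) × 49.80 = 27.59 h.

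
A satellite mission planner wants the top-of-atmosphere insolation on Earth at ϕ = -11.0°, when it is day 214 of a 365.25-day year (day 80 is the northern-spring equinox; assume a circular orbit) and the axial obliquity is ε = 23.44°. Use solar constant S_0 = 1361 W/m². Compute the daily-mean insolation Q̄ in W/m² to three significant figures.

Solar longitude: L_s = 360° × (214 − 80)/365.25 = 132.074°.
sin δ = sin 23.44° × sin 132.074° = 0.29527, so δ = +17.174°.
cos h₀ = −tan(-11.0°) tan(+17.174°) = 0.0601, h₀ = 1.5107 rad.
Bracket: h₀ sin ϕ sin δ + cos ϕ cos δ sin h₀ = 1.5107×-0.19081×0.29527 + 0.98163×0.95541×0.99819 = -0.085114 + 0.936162 = 0.851048.
Q̄ = (S_0/π) × [bracket] = (1361/π) × 0.851048 = 368.7 W/m².

Q̄ ≈ 369 W/m²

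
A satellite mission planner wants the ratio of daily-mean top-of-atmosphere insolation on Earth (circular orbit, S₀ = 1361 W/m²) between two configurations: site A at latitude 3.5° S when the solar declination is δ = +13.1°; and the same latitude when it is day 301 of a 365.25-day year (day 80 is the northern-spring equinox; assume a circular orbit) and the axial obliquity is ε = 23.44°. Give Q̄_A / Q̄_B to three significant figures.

Q̄_A / Q̄_B ≈ 0.959

— Configuration A (φ=-3.5°):
cos H₀ = −tan(-3.5°) tan(+13.100°) = 0.0142, H₀ = 1.5566 rad.
Bracket: H₀ sin φ sin δ + cos φ cos δ sin H₀ = 1.5566×-0.06105×0.22665 + 0.99813×0.97398×0.99990 = -0.021539 + 0.972061 = 0.950522.
Q̄ = (S₀/π) × [bracket] = (1361/π) × 0.950522 = 411.78 W/m².
— Configuration B (φ=-3.5°):
Solar longitude: λ_s = 360° × (301 − 80)/365.25 = 217.823°.
sin δ = sin 23.44° × sin 217.823° = -0.24394, so δ = -14.119°.
cos H₀ = −tan(-3.5°) tan(-14.119°) = -0.0154, H₀ = 1.5862 rad.
Bracket: H₀ sin φ sin δ + cos φ cos δ sin H₀ = 1.5862×-0.06105×-0.24394 + 0.99813×0.96979×0.99988 = 0.023623 + 0.967860 = 0.991483.
Q̄ = (S₀/π) × [bracket] = (1361/π) × 0.991483 = 429.53 W/m².
Ratio Q̄_A / Q̄_B = 411.78 / 429.53 = 0.9587.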